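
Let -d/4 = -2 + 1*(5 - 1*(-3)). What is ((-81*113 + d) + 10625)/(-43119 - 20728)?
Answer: -1448/63847 ≈ -0.022679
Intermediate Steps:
d = -24 (d = -4*(-2 + 1*(5 - 1*(-3))) = -4*(-2 + 1*(5 + 3)) = -4*(-2 + 1*8) = -4*(-2 + 8) = -4*6 = -24)
((-81*113 + d) + 10625)/(-43119 - 20728) = ((-81*113 - 24) + 10625)/(-43119 - 20728) = ((-9153 - 24) + 10625)/(-63847) = (-9177 + 10625)*(-1/63847) = 1448*(-1/63847) = -1448/63847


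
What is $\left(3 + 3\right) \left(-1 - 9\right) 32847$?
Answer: $-1970820$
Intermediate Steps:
$\left(3 + 3\right) \left(-1 - 9\right) 32847 = 6 \left(-10\right) 32847 = \left(-60\right) 32847 = -1970820$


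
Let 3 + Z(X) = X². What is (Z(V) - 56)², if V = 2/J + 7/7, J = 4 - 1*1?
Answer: 256036/81 ≈ 3160.9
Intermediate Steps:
J = 3 (J = 4 - 1 = 3)
V = 5/3 (V = 2/3 + 7/7 = 2*(⅓) + 7*(⅐) = ⅔ + 1 = 5/3 ≈ 1.6667)
Z(X) = -3 + X²
(Z(V) - 56)² = ((-3 + (5/3)²) - 56)² = ((-3 + 25/9) - 56)² = (-2/9 - 56)² = (-506/9)² = 256036/81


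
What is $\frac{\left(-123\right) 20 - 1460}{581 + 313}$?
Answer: $- \frac{1960}{447} \approx -4.3848$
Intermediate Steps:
$\frac{\left(-123\right) 20 - 1460}{581 + 313} = \frac{-2460 - 1460}{894} = \left(-3920\right) \frac{1}{894} = - \frac{1960}{447}$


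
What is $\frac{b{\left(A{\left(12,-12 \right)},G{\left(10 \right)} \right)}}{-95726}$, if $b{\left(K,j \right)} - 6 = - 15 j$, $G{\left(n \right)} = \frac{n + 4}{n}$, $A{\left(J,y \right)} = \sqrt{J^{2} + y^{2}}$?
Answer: $\frac{15}{95726} \approx 0.0001567$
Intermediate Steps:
$G{\left(n \right)} = \frac{4 + n}{n}$
$b{\left(K,j \right)} = 6 - 15 j$
$\frac{b{\left(A{\left(12,-12 \right)},G{\left(10 \right)} \right)}}{-95726} = \frac{6 - 15 \frac{4 + 10}{10}}{-95726} = \left(6 - 15 \cdot \frac{1}{10} \cdot 14\right) \left(- \frac{1}{95726}\right) = \left(6 - 21\right) \left(- \frac{1}{95726}\right) = \left(-15\right) \left(- \frac{1}{95726}\right) = \frac{15}{95726}$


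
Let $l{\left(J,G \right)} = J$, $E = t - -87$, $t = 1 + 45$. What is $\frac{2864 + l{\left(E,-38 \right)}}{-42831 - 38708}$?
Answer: $- \frac{2997}{81539} \approx -0.036755$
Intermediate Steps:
$t = 46$
$E = 133$ ($E = 46 - -87 = 46 + 87 = 133$)
$\frac{2864 + l{\left(E,-38 \right)}}{-42831 - 38708} = \frac{2864 + 133}{-42831 - 38708} = \frac{2997}{-81539} = 2997 \left(- \frac{1}{81539}\right) = - \frac{2997}{81539}$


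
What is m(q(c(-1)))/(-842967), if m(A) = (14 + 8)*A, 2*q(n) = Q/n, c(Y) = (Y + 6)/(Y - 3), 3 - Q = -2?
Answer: 44/842967 ≈ 5.2197e-5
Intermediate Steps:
Q = 5 (Q = 3 - 1*(-2) = 3 + 2 = 5)
c(Y) = (6 + Y)/(-3 + Y)
q(n) = 5/(2*n) (q(n) = (5/n)/2 = 5/(2*n))
m(A) = 22*A
m(q(c(-1)))/(-842967) = (22*(5/(2*(((6 - 1)/(-3 - 1))))))/(-842967) = (22*(5/(2*((5/(-4))))))*(-1/842967) = (22*(5/(2*((-¼*5)))))*(-1/842967) = (22*(5/(2*(-5/4))))*(-1/842967) = (22*((5/2)*(-⅘)))*(-1/842967) = (22*(-2))*(-1/842967) = -44*(-1/842967) = 44/842967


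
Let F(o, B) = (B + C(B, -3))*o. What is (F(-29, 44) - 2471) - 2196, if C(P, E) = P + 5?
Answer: -7364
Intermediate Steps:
C(P, E) = 5 + P
F(o, B) = o*(5 + 2*B) (F(o, B) = (B + (5 + B))*o = (5 + 2*B)*o = o*(5 + 2*B))
(F(-29, 44) - 2471) - 2196 = (-29*(5 + 2*44) - 2471) - 2196 = (-29*(5 + 88) - 2471) - 2196 = (-29*93 - 2471) - 2196 = (-2697 - 2471) - 2196 = -5168 - 2196 = -7364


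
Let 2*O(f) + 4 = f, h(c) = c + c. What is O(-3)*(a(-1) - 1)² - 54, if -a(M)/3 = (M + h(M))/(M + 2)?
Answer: -278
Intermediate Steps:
h(c) = 2*c
O(f) = -2 + f/2
a(M) = -9*M/(2 + M) (a(M) = -3*(M + 2*M)/(M + 2) = -3*3*M/(2 + M) = -9*M/(2 + M))
O(-3)*(a(-1) - 1)² - 54 = (-2 + (½)*(-3))*(-9*(-1)/(2 - 1) - 1)² - 54 = (-2 - 3/2)*(-9*(-1)/1 - 1)² - 54 = -7*(-9*(-1)*1 - 1)²/2 - 54 = -7*(9 - 1)²/2 - 54 = -7/2*8² - 54 = -7/2*64 - 54 = -224 - 54 = -278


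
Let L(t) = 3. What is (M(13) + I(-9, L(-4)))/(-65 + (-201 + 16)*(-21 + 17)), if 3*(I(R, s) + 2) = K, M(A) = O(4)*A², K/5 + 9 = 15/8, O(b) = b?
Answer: 5297/5400 ≈ 0.98093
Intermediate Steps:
K = -285/8 (K = -45 + 5*(15/8) = -45 + 75/8 = -285/8 ≈ -35.625)
M(A) = 4*A²
I(R, s) = -111/8 (I(R, s) = -2 + (⅓)*(-285/8) = -2 - 95/8 = -111/8)
(M(13) + I(-9, L(-4)))/(-65 + (-201 + 16)*(-21 + 17)) = (4*13² - 111/8)/(-65 + (-201 + 16)*(-21 + 17)) = (4*169 - 111/8)/(-65 - 185*(-4)) = (676 - 111/8)/(-65 + 740) = (5297/8)/675 = (5297/8)*(1/675) = 5297/5400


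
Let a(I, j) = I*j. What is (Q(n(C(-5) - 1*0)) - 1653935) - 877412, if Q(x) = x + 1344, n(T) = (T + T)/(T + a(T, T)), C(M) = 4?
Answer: -12650013/5 ≈ -2.5300e+6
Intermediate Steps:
n(T) = 2*T/(T + T²) (n(T) = (T + T)/(T + T*T) = (2*T)/(T + T²) = 2*T/(T + T²))
Q(x) = 1344 + x
(Q(n(C(-5) - 1*0)) - 1653935) - 877412 = ((1344 + 2/(1 + (4 - 1*0))) - 1653935) - 877412 = ((1344 + 2/(1 + (4 + 0))) - 1653935) - 877412 = ((1344 + 2/(1 + 4)) - 1653935) - 877412 = ((1344 + 2/5) - 1653935) - 877412 = ((1344 + 2*(⅕)) - 1653935) - 877412 = ((1344 + ⅖) - 1653935) - 877412 = (6722/5 - 1653935) - 877412 = -8262953/5 - 877412 = -12650013/5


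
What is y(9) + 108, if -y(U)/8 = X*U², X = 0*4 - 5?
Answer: 3348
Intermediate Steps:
X = -5 (X = 0 - 5 = -5)
y(U) = 40*U² (y(U) = -(-40)*U² = 40*U²)
y(9) + 108 = 40*9² + 108 = 40*81 + 108 = 3240 + 108 = 3348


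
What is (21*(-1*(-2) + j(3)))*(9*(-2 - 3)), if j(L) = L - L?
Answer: -1890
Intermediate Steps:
j(L) = 0
(21*(-1*(-2) + j(3)))*(9*(-2 - 3)) = (21*(-1*(-2) + 0))*(9*(-2 - 3)) = (21*(2 + 0))*(9*(-5)) = (21*2)*(-45) = 42*(-45) = -1890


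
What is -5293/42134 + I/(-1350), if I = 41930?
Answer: -177382417/5688090 ≈ -31.185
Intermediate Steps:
-5293/42134 + I/(-1350) = -5293/42134 + 41930/(-1350) = -5293*1/42134 + 41930*(-1/1350) = -5293/42134 - 4193/135 = -177382417/5688090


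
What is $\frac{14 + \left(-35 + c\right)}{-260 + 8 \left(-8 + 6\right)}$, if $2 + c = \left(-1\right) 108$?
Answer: $\frac{131}{276} \approx 0.47464$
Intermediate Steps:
$c = -110$ ($c = -2 - 108 = -110$)
$\frac{14 + \left(-35 + c\right)}{-260 + 8 \left(-8 + 6\right)} = \frac{14 - 145}{-260 + 8 \left(-8 + 6\right)} = \frac{14 - 145}{-260 + 8 \left(-2\right)} = - \frac{131}{-260 - 16} = - \frac{131}{-276} = \left(-131\right) \left(- \frac{1}{276}\right) = \frac{131}{276}$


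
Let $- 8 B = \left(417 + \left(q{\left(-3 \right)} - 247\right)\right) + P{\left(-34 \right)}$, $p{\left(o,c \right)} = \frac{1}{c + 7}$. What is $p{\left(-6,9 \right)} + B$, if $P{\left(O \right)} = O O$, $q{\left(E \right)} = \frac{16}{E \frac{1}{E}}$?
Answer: $- \frac{2683}{16} \approx -167.69$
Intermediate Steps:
$q{\left(E \right)} = 16$ ($q{\left(E \right)} = \frac{16}{1} = 16 \cdot 1 = 16$)
$p{\left(o,c \right)} = \frac{1}{7 + c}$
$P{\left(O \right)} = O^{2}$
$B = - \frac{671}{4}$ ($B = - \frac{\left(417 + \left(16 - 247\right)\right) + \left(-34\right)^{2}}{8} = - \frac{\left(417 - 231\right) + 1156}{8} = - \frac{186 + 1156}{8} = \left(- \frac{1}{8}\right) 1342 = - \frac{671}{4} \approx -167.75$)
$p{\left(-6,9 \right)} + B = \frac{1}{7 + 9} - \frac{671}{4} = \frac{1}{16} - \frac{671}{4} = - \frac{2683}{16}$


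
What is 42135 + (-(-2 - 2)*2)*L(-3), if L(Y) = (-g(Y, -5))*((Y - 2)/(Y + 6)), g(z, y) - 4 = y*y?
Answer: 127565/3 ≈ 42522.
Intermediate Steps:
g(z, y) = 4 + y² (g(z, y) = 4 + y*y = 4 + y²)
L(Y) = -29*(-2 + Y)/(6 + Y) (L(Y) = (-(4 + (-5)²))*((Y - 2)/(Y + 6)) = (-(4 + 25))*((-2 + Y)/(6 + Y)) = (-1*29)*((-2 + Y)/(6 + Y)) = -29*(-2 + Y)/(6 + Y))
42135 + (-(-2 - 2)*2)*L(-3) = 42135 + (-(-2 - 2)*2)*(29*(2 - 1*(-3))/(6 - 3)) = 42135 + (-1*(-4)*2)*(29*(2 + 3)/3) = 42135 + (4*2)*(29*(⅓)*5) = 42135 + 8*(145/3) = 42135 + 1160/3 = 127565/3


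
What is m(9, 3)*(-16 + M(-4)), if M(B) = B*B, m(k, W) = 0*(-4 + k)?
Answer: 0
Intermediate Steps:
m(k, W) = 0
M(B) = B²
m(9, 3)*(-16 + M(-4)) = 0*(-16 + (-4)²) = 0*(-16 + 16) = 0*0 = 0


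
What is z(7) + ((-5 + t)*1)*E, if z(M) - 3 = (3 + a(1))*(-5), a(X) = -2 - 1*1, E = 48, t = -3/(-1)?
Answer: -93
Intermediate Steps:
t = 3 (t = -3*(-1) = 3)
a(X) = -3 (a(X) = -2 - 1 = -3)
z(M) = 3 (z(M) = 3 + (3 - 3)*(-5) = 3 + 0*(-5) = 3 + 0 = 3)
z(7) + ((-5 + t)*1)*E = 3 + ((-5 + 3)*1)*48 = 3 - 2*1*48 = 3 - 2*48 = 3 - 96 = -93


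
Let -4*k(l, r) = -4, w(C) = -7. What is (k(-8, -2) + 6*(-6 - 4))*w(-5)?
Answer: 413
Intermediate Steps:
k(l, r) = 1 (k(l, r) = -¼*(-4) = 1)
(k(-8, -2) + 6*(-6 - 4))*w(-5) = (1 + 6*(-6 - 4))*(-7) = (1 + 6*(-10))*(-7) = (1 - 60)*(-7) = -59*(-7) = 413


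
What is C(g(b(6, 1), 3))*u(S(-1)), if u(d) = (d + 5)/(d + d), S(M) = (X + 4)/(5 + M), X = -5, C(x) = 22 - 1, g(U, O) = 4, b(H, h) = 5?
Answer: -399/2 ≈ -199.50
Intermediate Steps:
C(x) = 21
S(M) = -1/(5 + M) (S(M) = (-5 + 4)/(5 + M) = -1/(5 + M))
u(d) = (5 + d)/(2*d) (u(d) = (5 + d)/((2*d)) = (5 + d)*(1/(2*d)) = (5 + d)/(2*d))
C(g(b(6, 1), 3))*u(S(-1)) = 21*((5 - 1/(5 - 1))/(2*((-1/(5 - 1))))) = 21*((5 - 1/4)/(2*((-1/4)))) = 21*((5 - 1*¼)/(2*((-1*¼)))) = 21*((5 - ¼)/(2*(-¼))) = 21*((½)*(-4)*(19/4)) = 21*(-19/2) = -399/2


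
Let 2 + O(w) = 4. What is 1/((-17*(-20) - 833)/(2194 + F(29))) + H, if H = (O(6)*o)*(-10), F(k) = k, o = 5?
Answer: -51523/493 ≈ -104.51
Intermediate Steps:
O(w) = 2 (O(w) = -2 + 4 = 2)
H = -100 (H = (2*5)*(-10) = 10*(-10) = -100)
1/((-17*(-20) - 833)/(2194 + F(29))) + H = 1/((-17*(-20) - 833)/(2194 + 29)) - 100 = 1/((340 - 833)/2223) - 100 = 1/(-493*1/2223) - 100 = 1/(-493/2223) - 100 = -2223/493 - 100 = -51523/493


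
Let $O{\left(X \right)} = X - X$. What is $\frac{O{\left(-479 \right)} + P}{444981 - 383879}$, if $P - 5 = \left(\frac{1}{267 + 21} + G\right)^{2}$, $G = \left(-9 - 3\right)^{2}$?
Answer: $\frac{1720424449}{5068044288} \approx 0.33947$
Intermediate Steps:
$O{\left(X \right)} = 0$
$G = 144$ ($G = \left(-12\right)^{2} = 144$)
$P = \frac{1720424449}{82944}$ ($P = 5 + \left(\frac{1}{267 + 21} + 144\right)^{2} = 5 + \left(\frac{1}{288} + 144\right)^{2} = 5 + \left(\frac{41473}{288}\right)^{2} = 5 + \frac{1720009729}{82944} = \frac{1720424449}{82944} \approx 20742.0$)
$\frac{O{\left(-479 \right)} + P}{444981 - 383879} = \frac{0 + \frac{1720424449}{82944}}{444981 - 383879} = \frac{1720424449}{82944 \cdot 61102} = \frac{1720424449}{82944} \cdot \frac{1}{61102} = \frac{1720424449}{5068044288}$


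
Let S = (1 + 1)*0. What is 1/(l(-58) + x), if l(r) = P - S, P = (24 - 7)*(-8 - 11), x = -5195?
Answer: -1/5518 ≈ -0.00018123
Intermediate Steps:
P = -323 (P = 17*(-19) = -323)
S = 0 (S = 2*0 = 0)
l(r) = -323 (l(r) = -323 - 1*0 = -323 + 0 = -323)
1/(l(-58) + x) = 1/(-323 - 5195) = 1/(-5518) = -1/5518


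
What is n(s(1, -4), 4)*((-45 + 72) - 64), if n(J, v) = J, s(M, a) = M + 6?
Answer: -259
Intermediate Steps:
s(M, a) = 6 + M
n(s(1, -4), 4)*((-45 + 72) - 64) = (6 + 1)*((-45 + 72) - 64) = 7*(27 - 64) = 7*(-37) = -259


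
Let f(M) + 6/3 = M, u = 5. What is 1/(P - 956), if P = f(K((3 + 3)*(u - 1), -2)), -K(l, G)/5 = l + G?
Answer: -1/1068 ≈ -0.00093633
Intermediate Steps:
K(l, G) = -5*G - 5*l (K(l, G) = -5*(l + G) = -5*(G + l) = -5*G - 5*l)
f(M) = -2 + M
P = -112 (P = -2 + (-5*(-2) - 5*(3 + 3)*(5 - 1)) = -2 + (10 - 30*4) = -2 + (10 - 5*24) = -2 + (10 - 120) = -2 - 110 = -112)
1/(P - 956) = 1/(-112 - 956) = 1/(-1068) = -1/1068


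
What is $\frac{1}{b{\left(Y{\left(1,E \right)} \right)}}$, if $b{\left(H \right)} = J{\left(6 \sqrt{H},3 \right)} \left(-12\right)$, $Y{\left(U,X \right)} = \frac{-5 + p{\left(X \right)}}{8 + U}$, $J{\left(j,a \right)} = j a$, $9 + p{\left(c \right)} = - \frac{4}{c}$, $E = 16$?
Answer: $\frac{i \sqrt{57}}{2052} \approx 0.0036793 i$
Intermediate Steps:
$p{\left(c \right)} = -9 - \frac{4}{c}$
$J{\left(j,a \right)} = a j$
$Y{\left(U,X \right)} = \frac{-14 - \frac{4}{X}}{8 + U}$ ($Y{\left(U,X \right)} = \frac{-5 - \left(9 + \frac{4}{X}\right)}{8 + U} = \frac{-14 - \frac{4}{X}}{8 + U}$)
$b{\left(H \right)} = - 216 \sqrt{H}$ ($b{\left(H \right)} = 3 \cdot 6 \sqrt{H} \left(-12\right) = 18 \sqrt{H} \left(-12\right) = - 216 \sqrt{H}$)
$\frac{1}{b{\left(Y{\left(1,E \right)} \right)}} = \frac{1}{\left(-216\right) \sqrt{\frac{2 \left(-2 - 112\right)}{16 \left(8 + 1\right)}}} = \frac{1}{\left(-216\right) \sqrt{2 \cdot \frac{1}{16} \cdot \frac{1}{9} \left(-2 - 112\right)}} = \frac{1}{\left(-216\right) \sqrt{2 \cdot \frac{1}{16} \cdot \frac{1}{9} \left(-114\right)}} = \frac{1}{\left(-216\right) \sqrt{- \frac{19}{12}}} = \frac{1}{\left(-216\right) \frac{i \sqrt{57}}{6}} = \frac{1}{\left(-36\right) i \sqrt{57}} = \frac{i \sqrt{57}}{2052}$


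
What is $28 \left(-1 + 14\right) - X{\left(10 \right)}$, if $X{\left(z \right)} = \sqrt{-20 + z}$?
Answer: $364 - i \sqrt{10} \approx 364.0 - 3.1623 i$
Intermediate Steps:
$28 \left(-1 + 14\right) - X{\left(10 \right)} = 28 \left(-1 + 14\right) - \sqrt{-20 + 10} = 28 \cdot 13 - \sqrt{-10} = 364 - i \sqrt{10}$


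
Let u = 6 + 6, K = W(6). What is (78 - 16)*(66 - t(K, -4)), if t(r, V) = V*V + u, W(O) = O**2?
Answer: 2356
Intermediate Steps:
K = 36 (K = 6**2 = 36)
u = 12
t(r, V) = 12 + V**2 (t(r, V) = V*V + 12 = V**2 + 12 = 12 + V**2)
(78 - 16)*(66 - t(K, -4)) = (78 - 16)*(66 - (12 + (-4)**2)) = 62*(66 - (12 + 16)) = 62*(66 - 1*28) = 62*(66 - 28) = 62*38 = 2356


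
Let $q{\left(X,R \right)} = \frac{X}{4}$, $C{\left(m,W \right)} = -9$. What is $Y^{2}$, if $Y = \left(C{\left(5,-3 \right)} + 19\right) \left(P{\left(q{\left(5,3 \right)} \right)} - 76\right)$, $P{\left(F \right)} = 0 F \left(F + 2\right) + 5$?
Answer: $504100$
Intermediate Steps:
$q{\left(X,R \right)} = \frac{X}{4}$ ($q{\left(X,R \right)} = X \frac{1}{4} = \frac{X}{4}$)
$P{\left(F \right)} = 5$ ($P{\left(F \right)} = 0 F \left(2 + F\right) + 5 = 0 + 5 = 5$)
$Y = -710$ ($Y = \left(-9 + 19\right) \left(5 - 76\right) = 10 \left(-71\right) = -710$)
$Y^{2} = \left(-710\right)^{2} = 504100$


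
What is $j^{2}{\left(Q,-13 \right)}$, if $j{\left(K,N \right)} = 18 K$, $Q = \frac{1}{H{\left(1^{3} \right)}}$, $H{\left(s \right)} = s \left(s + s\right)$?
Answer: $81$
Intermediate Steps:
$H{\left(s \right)} = 2 s^{2}$ ($H{\left(s \right)} = s 2 s = 2 s^{2}$)
$Q = \frac{1}{2}$ ($Q = \frac{1}{2 \left(1^{3}\right)^{2}} = \frac{1}{2 \cdot 1^{2}} = \frac{1}{2 \cdot 1} = \frac{1}{2} \approx 0.5$)
$j^{2}{\left(Q,-13 \right)} = \left(18 \cdot \frac{1}{2}\right)^{2} = 9^{2} = 81$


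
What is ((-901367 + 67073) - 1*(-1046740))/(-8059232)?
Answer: -106223/4029616 ≈ -0.026361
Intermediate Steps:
((-901367 + 67073) - 1*(-1046740))/(-8059232) = (-834294 + 1046740)*(-1/8059232) = 212446*(-1/8059232) = -106223/4029616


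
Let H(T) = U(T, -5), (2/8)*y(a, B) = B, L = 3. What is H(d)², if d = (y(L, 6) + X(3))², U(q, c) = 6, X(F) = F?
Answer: 36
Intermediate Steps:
y(a, B) = 4*B
d = 729 (d = (4*6 + 3)² = (24 + 3)² = 27² = 729)
H(T) = 6
H(d)² = 6² = 36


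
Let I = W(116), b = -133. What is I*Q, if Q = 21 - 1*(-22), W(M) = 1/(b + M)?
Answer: -43/17 ≈ -2.5294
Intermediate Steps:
W(M) = 1/(-133 + M)
I = -1/17 (I = 1/(-133 + 116) = 1/(-17) = -1/17 ≈ -0.058824)
Q = 43 (Q = 21 + 22 = 43)
I*Q = -1/17*43 = -43/17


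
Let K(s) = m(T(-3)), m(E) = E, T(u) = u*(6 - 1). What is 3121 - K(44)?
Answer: 3136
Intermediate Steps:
T(u) = 5*u (T(u) = u*5 = 5*u)
K(s) = -15 (K(s) = 5*(-3) = -15)
3121 - K(44) = 3121 - 1*(-15) = 3121 + 15 = 3136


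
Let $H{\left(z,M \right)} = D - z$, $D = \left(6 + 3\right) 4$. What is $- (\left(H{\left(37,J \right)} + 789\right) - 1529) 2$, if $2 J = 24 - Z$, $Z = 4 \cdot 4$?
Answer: $1482$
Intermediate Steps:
$Z = 16$
$D = 36$ ($D = 9 \cdot 4 = 36$)
$J = 4$ ($J = \frac{24 - 16}{2} = \frac{1}{2} \cdot 8 = 4$)
$H{\left(z,M \right)} = 36 - z$
$- (\left(H{\left(37,J \right)} + 789\right) - 1529) 2 = - (\left(\left(36 - 37\right) + 789\right) - 1529) 2 = - (\left(-1 + 789\right) - 1529) 2 = - (788 - 1529) 2 = \left(-1\right) \left(-741\right) 2 = 741 \cdot 2 = 1482$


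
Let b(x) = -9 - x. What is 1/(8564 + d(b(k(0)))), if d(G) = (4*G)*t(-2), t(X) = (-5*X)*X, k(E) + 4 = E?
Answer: 1/8964 ≈ 0.00011156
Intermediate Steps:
k(E) = -4 + E
t(X) = -5*X**2
d(G) = -80*G (d(G) = (4*G)*(-5*(-2)**2) = (4*G)*(-5*4) = (4*G)*(-20) = -80*G)
1/(8564 + d(b(k(0)))) = 1/(8564 - 80*(-9 - (-4 + 0))) = 1/(8564 - 80*(-9 - 1*(-4))) = 1/(8564 - 80*(-9 + 4)) = 1/(8564 - 80*(-5)) = 1/(8564 + 400) = 1/8964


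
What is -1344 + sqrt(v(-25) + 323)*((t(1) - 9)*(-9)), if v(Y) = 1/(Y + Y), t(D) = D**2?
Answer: -1344 + 36*sqrt(32298)/5 ≈ -50.042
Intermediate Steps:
v(Y) = 1/(2*Y)
-1344 + sqrt(v(-25) + 323)*((t(1) - 9)*(-9)) = -1344 + sqrt((1/2)/(-25) + 323)*((1**2 - 9)*(-9)) = -1344 + sqrt((1/2)*(-1/25) + 323)*((1 - 9)*(-9)) = -1344 + sqrt(-1/50 + 323)*(-8*(-9)) = -1344 + sqrt(16149/50)*72 = -1344 + (sqrt(32298)/10)*72 = -1344 + 36*sqrt(32298)/5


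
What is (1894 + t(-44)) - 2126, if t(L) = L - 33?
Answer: -309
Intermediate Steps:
t(L) = -33 + L
(1894 + t(-44)) - 2126 = (1894 + (-33 - 44)) - 2126 = (1894 - 77) - 2126 = 1817 - 2126 = -309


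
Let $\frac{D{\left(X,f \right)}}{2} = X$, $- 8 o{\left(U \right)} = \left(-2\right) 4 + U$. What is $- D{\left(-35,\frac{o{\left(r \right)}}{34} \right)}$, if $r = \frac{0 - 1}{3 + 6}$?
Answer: $70$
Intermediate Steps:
$r = - \frac{1}{9} \approx -0.11111$
$o{\left(U \right)} = 1 - \frac{U}{8}$ ($o{\left(U \right)} = - \frac{\left(-2\right) 4 + U}{8} = - \frac{-8 + U}{8} = 1 - \frac{U}{8}$)
$D{\left(X,f \right)} = 2 X$
$- D{\left(-35,\frac{o{\left(r \right)}}{34} \right)} = - 2 \left(-35\right) = \left(-1\right) \left(-70\right) = 70$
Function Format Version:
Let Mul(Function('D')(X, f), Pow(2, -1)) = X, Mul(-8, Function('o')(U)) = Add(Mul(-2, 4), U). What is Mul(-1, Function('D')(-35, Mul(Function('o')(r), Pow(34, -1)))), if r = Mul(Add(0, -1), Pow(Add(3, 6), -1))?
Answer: 70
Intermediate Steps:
r = Rational(-1, 9) (r = Mul(-1, Pow(9, -1)) = Mul(-1, Rational(1, 9)) = Rational(-1, 9) ≈ -0.11111)
Function('o')(U) = Add(1, Mul(Rational(-1, 8), U)) (Function('o')(U) = Mul(Rational(-1, 8), Add(Mul(-2, 4), U)) = Mul(Rational(-1, 8), Add(-8, U)) = Add(1, Mul(Rational(-1, 8), U)))
Function('D')(X, f) = Mul(2, X)
Mul(-1, Function('D')(-35, Mul(Function('o')(r), Pow(34, -1)))) = Mul(-1, Mul(2, -35)) = Mul(-1, -70) = 70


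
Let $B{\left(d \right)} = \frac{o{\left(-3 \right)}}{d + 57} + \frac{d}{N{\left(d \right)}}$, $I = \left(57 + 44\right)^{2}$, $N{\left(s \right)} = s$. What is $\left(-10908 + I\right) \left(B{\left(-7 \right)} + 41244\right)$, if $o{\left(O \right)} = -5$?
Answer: $- \frac{291601443}{10} \approx -2.916 \cdot 10^{7}$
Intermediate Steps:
$I = 10201$ ($I = 101^{2} = 10201$)
$B{\left(d \right)} = 1 - \frac{5}{57 + d}$ ($B{\left(d \right)} = - \frac{5}{d + 57} + \frac{d}{d} = - \frac{5}{57 + d} + 1 = 1 - \frac{5}{57 + d}$)
$\left(-10908 + I\right) \left(B{\left(-7 \right)} + 41244\right) = \left(-10908 + 10201\right) \left(\frac{52 - 7}{57 - 7} + 41244\right) = - 707 \left(\frac{1}{50} \cdot 45 + 41244\right) = - 707 \left(\frac{9}{10} + 41244\right) = \left(-707\right) \frac{412449}{10} = - \frac{291601443}{10}$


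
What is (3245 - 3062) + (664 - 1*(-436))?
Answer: 1283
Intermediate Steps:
(3245 - 3062) + (664 - 1*(-436)) = 183 + (664 + 436) = 183 + 1100 = 1283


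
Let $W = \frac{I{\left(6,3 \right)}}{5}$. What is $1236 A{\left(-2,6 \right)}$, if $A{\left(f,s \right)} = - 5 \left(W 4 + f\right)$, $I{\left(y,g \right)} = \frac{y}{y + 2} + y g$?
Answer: $-80340$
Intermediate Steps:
$I{\left(y,g \right)} = g y + \frac{y}{2 + y}$ ($I{\left(y,g \right)} = \frac{y}{2 + y} + g y = g y + \frac{y}{2 + y}$)
$W = \frac{15}{4}$ ($W = \frac{6 \frac{1}{2 + 6} \left(1 + 2 \cdot 3 + 3 \cdot 6\right)}{5} = \frac{6 \left(1 + 6 + 18\right)}{8} \cdot \frac{1}{5} = 6 \cdot \frac{1}{8} \cdot 25 \cdot \frac{1}{5} = \frac{75}{4} \cdot \frac{1}{5} = \frac{15}{4} \approx 3.75$)
$A{\left(f,s \right)} = -75 - 5 f$ ($A{\left(f,s \right)} = - 5 \left(\frac{15}{4} \cdot 4 + f\right) = - 5 \left(15 + f\right) = -75 - 5 f$)
$1236 A{\left(-2,6 \right)} = 1236 \left(-75 - -10\right) = 1236 \left(-75 + 10\right) = 1236 \left(-65\right) = -80340$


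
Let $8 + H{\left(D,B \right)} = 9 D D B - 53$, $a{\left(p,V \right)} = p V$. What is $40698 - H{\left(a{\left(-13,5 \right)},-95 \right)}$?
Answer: $3653134$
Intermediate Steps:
$a{\left(p,V \right)} = V p$
$H{\left(D,B \right)} = -61 + 9 B D^{2}$ ($H{\left(D,B \right)} = -8 + \left(9 D D B - 53\right) = -8 + \left(9 D^{2} B - 53\right) = -8 + \left(9 B D^{2} - 53\right) = -8 + \left(-53 + 9 B D^{2}\right) = -61 + 9 B D^{2}$)
$40698 - H{\left(a{\left(-13,5 \right)},-95 \right)} = 40698 - \left(-61 + 9 \left(-95\right) \left(5 \left(-13\right)\right)^{2}\right) = 40698 - \left(-61 + 9 \left(-95\right) \left(-65\right)^{2}\right) = 40698 - \left(-61 + 9 \left(-95\right) 4225\right) = 40698 - \left(-61 - 3612375\right) = 40698 - -3612436 = 40698 + 3612436 = 3653134$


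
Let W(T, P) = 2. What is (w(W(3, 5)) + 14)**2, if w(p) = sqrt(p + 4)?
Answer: (14 + sqrt(6))**2 ≈ 270.59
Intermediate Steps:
w(p) = sqrt(4 + p)
(w(W(3, 5)) + 14)**2 = (sqrt(4 + 2) + 14)**2 = (sqrt(6) + 14)**2 = (14 + sqrt(6))**2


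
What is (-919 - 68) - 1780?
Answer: -2767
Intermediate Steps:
(-919 - 68) - 1780 = -987 - 1780 = -2767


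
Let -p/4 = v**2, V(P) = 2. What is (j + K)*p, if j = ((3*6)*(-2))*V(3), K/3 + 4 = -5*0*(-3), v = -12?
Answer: 48384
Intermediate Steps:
K = -12 (K = -12 + 3*(-5*0*(-3)) = -12 + 3*(0*(-3)) = -12 + 3*0 = -12 + 0 = -12)
j = -72 (j = ((3*6)*(-2))*2 = (18*(-2))*2 = -36*2 = -72)
p = -576 (p = -4*(-12)**2 = -4*144 = -576)
(j + K)*p = (-72 - 12)*(-576) = -84*(-576) = 48384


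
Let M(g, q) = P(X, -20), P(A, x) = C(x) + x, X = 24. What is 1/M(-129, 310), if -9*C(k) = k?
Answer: -9/160 ≈ -0.056250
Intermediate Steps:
C(k) = -k/9
P(A, x) = 8*x/9 (P(A, x) = -x/9 + x = 8*x/9)
M(g, q) = -160/9 (M(g, q) = (8/9)*(-20) = -160/9)
1/M(-129, 310) = 1/(-160/9) = -9/160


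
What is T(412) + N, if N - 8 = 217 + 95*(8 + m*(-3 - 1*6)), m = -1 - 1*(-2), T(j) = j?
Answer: 542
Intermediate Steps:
m = 1 (m = -1 + 2 = 1)
N = 130 (N = 8 + (217 + 95*(8 + 1*(-3 - 1*6))) = 8 + (217 + 95*(8 + 1*(-3 - 6))) = 8 + (217 + 95*(8 + 1*(-9))) = 8 + (217 + 95*(8 - 9)) = 8 + (217 + 95*(-1)) = 8 + (217 - 95) = 8 + 122 = 130)
T(412) + N = 412 + 130 = 542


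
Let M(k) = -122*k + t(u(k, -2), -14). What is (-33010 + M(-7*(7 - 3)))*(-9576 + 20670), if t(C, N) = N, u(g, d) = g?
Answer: -328471152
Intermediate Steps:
M(k) = -14 - 122*k (M(k) = -122*k - 14 = -14 - 122*k)
(-33010 + M(-7*(7 - 3)))*(-9576 + 20670) = (-33010 + (-14 - (-854)*(7 - 3)))*(-9576 + 20670) = (-33010 + (-14 - (-854)*4))*11094 = (-33010 + (-14 - 122*(-28)))*11094 = (-33010 + (-14 + 3416))*11094 = (-33010 + 3402)*11094 = -29608*11094 = -328471152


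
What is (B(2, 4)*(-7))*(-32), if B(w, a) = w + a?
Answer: 1344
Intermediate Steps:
B(w, a) = a + w
(B(2, 4)*(-7))*(-32) = ((4 + 2)*(-7))*(-32) = (6*(-7))*(-32) = -42*(-32) = 1344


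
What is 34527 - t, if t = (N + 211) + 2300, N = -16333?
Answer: 48349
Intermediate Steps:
t = -13822 (t = (-16333 + 211) + 2300 = -16122 + 2300 = -13822)
34527 - t = 34527 - 1*(-13822) = 34527 + 13822 = 48349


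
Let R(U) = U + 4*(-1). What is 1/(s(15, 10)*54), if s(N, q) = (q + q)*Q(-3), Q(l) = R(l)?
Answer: -1/7560 ≈ -0.00013228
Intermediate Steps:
R(U) = -4 + U (R(U) = U - 4 = -4 + U)
Q(l) = -4 + l
s(N, q) = -14*q (s(N, q) = (q + q)*(-4 - 3) = (2*q)*(-7) = -14*q)
1/(s(15, 10)*54) = 1/(-14*10*54) = 1/(-140*54) = 1/(-7560) = -1/7560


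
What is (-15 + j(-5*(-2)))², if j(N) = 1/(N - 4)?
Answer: 7921/36 ≈ 220.03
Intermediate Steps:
j(N) = 1/(-4 + N)
(-15 + j(-5*(-2)))² = (-15 + 1/(-4 - 5*(-2)))² = (-15 + 1/(-4 + 10))² = (-15 + 1/6)² = (-15 + ⅙)² = (-89/6)² = 7921/36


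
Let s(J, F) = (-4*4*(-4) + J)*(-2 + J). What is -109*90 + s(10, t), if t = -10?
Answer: -9218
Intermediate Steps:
s(J, F) = (-2 + J)*(64 + J) (s(J, F) = (-16*(-4) + J)*(-2 + J) = (64 + J)*(-2 + J) = (-2 + J)*(64 + J))
-109*90 + s(10, t) = -109*90 + (-128 + 10² + 62*10) = -9810 + (-128 + 100 + 620) = -9810 + 592 = -9218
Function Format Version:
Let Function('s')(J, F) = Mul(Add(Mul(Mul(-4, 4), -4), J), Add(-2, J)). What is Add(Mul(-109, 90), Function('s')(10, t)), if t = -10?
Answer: -9218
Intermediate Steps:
Function('s')(J, F) = Mul(Add(-2, J), Add(64, J)) (Function('s')(J, F) = Mul(Add(Mul(-16, -4), J), Add(-2, J)) = Mul(Add(64, J), Add(-2, J)) = Mul(Add(-2, J), Add(64, J)))
Add(Mul(-109, 90), Function('s')(10, t)) = Add(Mul(-109, 90), Add(-128, Pow(10, 2), Mul(62, 10))) = Add(-9810, Add(-128, 100, 620)) = Add(-9810, 592) = -9218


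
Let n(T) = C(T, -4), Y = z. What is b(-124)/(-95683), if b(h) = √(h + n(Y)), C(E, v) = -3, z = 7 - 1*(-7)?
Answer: -I*√127/95683 ≈ -0.00011778*I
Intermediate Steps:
z = 14 (z = 7 + 7 = 14)
Y = 14
n(T) = -3
b(h) = √(-3 + h) (b(h) = √(h - 3) = √(-3 + h))
b(-124)/(-95683) = √(-3 - 124)/(-95683) = √(-127)*(-1/95683) = (I*√127)*(-1/95683) = -I*√127/95683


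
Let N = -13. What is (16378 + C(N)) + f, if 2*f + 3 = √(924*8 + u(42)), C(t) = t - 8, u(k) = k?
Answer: 32711/2 + 3*√826/2 ≈ 16399.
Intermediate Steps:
C(t) = -8 + t
f = -3/2 + 3*√826/2 (f = -3/2 + √(924*8 + 42)/2 = -3/2 + √(7392 + 42)/2 = -3/2 + √7434/2 = -3/2 + (3*√826)/2 = -3/2 + 3*√826/2 ≈ 41.610)
(16378 + C(N)) + f = (16378 + (-8 - 13)) + (-3/2 + 3*√826/2) = (16378 - 21) + (-3/2 + 3*√826/2) = 16357 + (-3/2 + 3*√826/2) = 32711/2 + 3*√826/2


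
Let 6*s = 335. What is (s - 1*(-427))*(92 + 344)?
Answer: 631546/3 ≈ 2.1052e+5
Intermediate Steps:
s = 335/6 (s = (⅙)*335 = 335/6 ≈ 55.833)
(s - 1*(-427))*(92 + 344) = (335/6 - 1*(-427))*(92 + 344) = (335/6 + 427)*436 = (2897/6)*436 = 631546/3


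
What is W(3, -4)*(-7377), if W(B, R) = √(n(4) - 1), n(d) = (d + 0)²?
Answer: -7377*√15 ≈ -28571.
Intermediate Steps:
n(d) = d²
W(B, R) = √15 (W(B, R) = √(4² - 1) = √(16 - 1) = √15)
W(3, -4)*(-7377) = √15*(-7377) = -7377*√15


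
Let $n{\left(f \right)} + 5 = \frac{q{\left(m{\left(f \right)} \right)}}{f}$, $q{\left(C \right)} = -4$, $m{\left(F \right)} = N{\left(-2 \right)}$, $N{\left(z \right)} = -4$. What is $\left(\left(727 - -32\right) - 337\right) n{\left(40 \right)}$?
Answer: $- \frac{10761}{5} \approx -2152.2$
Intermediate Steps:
$m{\left(F \right)} = -4$
$n{\left(f \right)} = -5 - \frac{4}{f}$
$\left(\left(727 - -32\right) - 337\right) n{\left(40 \right)} = \left(\left(727 - -32\right) - 337\right) \left(-5 - \frac{4}{40}\right) = \left(\left(727 + 32\right) - 337\right) \left(-5 - \frac{1}{10}\right) = \left(759 - 337\right) \left(-5 - \frac{1}{10}\right) = 422 \left(- \frac{51}{10}\right) = - \frac{10761}{5}$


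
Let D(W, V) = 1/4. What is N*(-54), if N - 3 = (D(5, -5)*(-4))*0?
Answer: -162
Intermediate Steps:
D(W, V) = ¼
N = 3 (N = 3 + ((¼)*(-4))*0 = 3 - 1*0 = 3 + 0 = 3)
N*(-54) = 3*(-54) = -162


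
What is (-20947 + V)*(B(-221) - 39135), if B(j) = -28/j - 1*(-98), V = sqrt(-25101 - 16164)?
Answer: 180712890103/221 - 25881447*I*sqrt(4585)/221 ≈ 8.177e+8 - 7.9299e+6*I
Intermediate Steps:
V = 3*I*sqrt(4585) (V = sqrt(-41265) = 3*I*sqrt(4585) ≈ 203.14*I)
B(j) = 98 - 28/j (B(j) = -28/j + 98 = 98 - 28/j)
(-20947 + V)*(B(-221) - 39135) = (-20947 + 3*I*sqrt(4585))*((98 - 28/(-221)) - 39135) = (-20947 + 3*I*sqrt(4585))*((98 - 28*(-1/221)) - 39135) = (-20947 + 3*I*sqrt(4585))*((98 + 28/221) - 39135) = (-20947 + 3*I*sqrt(4585))*(21686/221 - 39135) = (-20947 + 3*I*sqrt(4585))*(-8627149/221) = 180712890103/221 - 25881447*I*sqrt(4585)/221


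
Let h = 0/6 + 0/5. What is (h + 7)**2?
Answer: 49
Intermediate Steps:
h = 0 (h = 0*(1/6) + 0*(1/5) = 0 + 0 = 0)
(h + 7)**2 = (0 + 7)**2 = 7**2 = 49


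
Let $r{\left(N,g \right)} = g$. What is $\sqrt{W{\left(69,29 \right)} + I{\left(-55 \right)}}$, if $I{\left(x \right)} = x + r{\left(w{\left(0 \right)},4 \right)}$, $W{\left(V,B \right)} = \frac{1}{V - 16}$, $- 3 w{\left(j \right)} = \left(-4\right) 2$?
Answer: $\frac{i \sqrt{143206}}{53} \approx 7.1401 i$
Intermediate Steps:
$w{\left(j \right)} = \frac{8}{3}$ ($w{\left(j \right)} = - \frac{\left(-4\right) 2}{3} = \left(- \frac{1}{3}\right) \left(-8\right) = \frac{8}{3}$)
$W{\left(V,B \right)} = \frac{1}{-16 + V}$
$I{\left(x \right)} = 4 + x$ ($I{\left(x \right)} = x + 4 = 4 + x$)
$\sqrt{W{\left(69,29 \right)} + I{\left(-55 \right)}} = \sqrt{\frac{1}{-16 + 69} + \left(4 - 55\right)} = \sqrt{\frac{1}{53} - 51} = \sqrt{- \frac{2702}{53}} = \frac{i \sqrt{143206}}{53}$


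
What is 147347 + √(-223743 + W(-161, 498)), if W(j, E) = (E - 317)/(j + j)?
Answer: 147347 + I*√23198627494/322 ≈ 1.4735e+5 + 473.02*I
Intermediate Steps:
W(j, E) = (-317 + E)/(2*j) (W(j, E) = (-317 + E)/((2*j)) = (-317 + E)*(1/(2*j)) = (-317 + E)/(2*j))
147347 + √(-223743 + W(-161, 498)) = 147347 + √(-223743 + (½)*(-317 + 498)/(-161)) = 147347 + √(-223743 + (½)*(-1/161)*181) = 147347 + √(-223743 - 181/322) = 147347 + √(-72045427/322) = 147347 + I*√23198627494/322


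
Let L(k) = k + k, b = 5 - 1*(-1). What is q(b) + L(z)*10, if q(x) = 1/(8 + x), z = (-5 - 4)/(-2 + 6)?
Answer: -629/14 ≈ -44.929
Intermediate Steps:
b = 6 (b = 5 + 1 = 6)
z = -9/4 ≈ -2.2500
L(k) = 2*k
q(b) + L(z)*10 = 1/(8 + 6) + (2*(-9/4))*10 = 1/14 - 9/2*10 = 1/14 - 45 = -629/14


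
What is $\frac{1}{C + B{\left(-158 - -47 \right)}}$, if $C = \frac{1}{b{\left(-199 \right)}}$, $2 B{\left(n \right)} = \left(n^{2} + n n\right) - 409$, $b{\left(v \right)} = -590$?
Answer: $\frac{295}{3574367} \approx 8.2532 \cdot 10^{-5}$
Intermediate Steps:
$B{\left(n \right)} = - \frac{409}{2} + n^{2}$ ($B{\left(n \right)} = \frac{\left(n^{2} + n n\right) - 409}{2} = \frac{\left(n^{2} + n^{2}\right) - 409}{2} = \frac{2 n^{2} - 409}{2} = \frac{-409 + 2 n^{2}}{2} = - \frac{409}{2} + n^{2}$)
$C = - \frac{1}{590}$ ($C = \frac{1}{-590} = - \frac{1}{590} \approx -0.0016949$)
$\frac{1}{C + B{\left(-158 - -47 \right)}} = \frac{1}{- \frac{1}{590} - \left(\frac{409}{2} - \left(-158 - -47\right)^{2}\right)} = \frac{1}{- \frac{1}{590} - \left(\frac{409}{2} - \left(-158 + 47\right)^{2}\right)} = \frac{1}{- \frac{1}{590} - \left(\frac{409}{2} - \left(-111\right)^{2}\right)} = \frac{1}{- \frac{1}{590} + \left(- \frac{409}{2} + 12321\right)} = \frac{1}{- \frac{1}{590} + \frac{24233}{2}} = \frac{1}{\frac{3574367}{295}} = \frac{295}{3574367}$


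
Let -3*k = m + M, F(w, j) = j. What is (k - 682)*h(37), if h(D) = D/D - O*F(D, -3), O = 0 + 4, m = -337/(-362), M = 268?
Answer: -3631355/362 ≈ -10031.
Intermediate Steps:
m = 337/362 (m = -337*(-1/362) = 337/362 ≈ 0.93094)
O = 4
k = -32451/362 (k = -(337/362 + 268)/3 = -⅓*97353/362 = -32451/362 ≈ -89.644)
h(D) = 13 (h(D) = D/D - 4*(-3) = 1 - 1*(-12) = 1 + 12 = 13)
(k - 682)*h(37) = (-32451/362 - 682)*13 = -279335/362*13 = -3631355/362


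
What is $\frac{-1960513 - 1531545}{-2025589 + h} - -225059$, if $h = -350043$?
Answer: $\frac{267330427173}{1187816} \approx 2.2506 \cdot 10^{5}$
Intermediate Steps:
$\frac{-1960513 - 1531545}{-2025589 + h} - -225059 = \frac{-1960513 - 1531545}{-2025589 - 350043} - -225059 = - \frac{3492058}{-2375632} + 225059 = \left(-3492058\right) \left(- \frac{1}{2375632}\right) + 225059 = \frac{1746029}{1187816} + 225059 = \frac{267330427173}{1187816}$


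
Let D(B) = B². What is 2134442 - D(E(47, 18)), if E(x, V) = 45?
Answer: 2132417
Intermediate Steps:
2134442 - D(E(47, 18)) = 2134442 - 1*45² = 2134442 - 1*2025 = 2134442 - 2025 = 2132417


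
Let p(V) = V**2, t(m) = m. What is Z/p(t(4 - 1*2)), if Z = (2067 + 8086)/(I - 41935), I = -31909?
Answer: -10153/295376 ≈ -0.034373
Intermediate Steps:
Z = -10153/73844 (Z = (2067 + 8086)/(-31909 - 41935) = 10153/(-73844) = 10153*(-1/73844) = -10153/73844 ≈ -0.13749)
Z/p(t(4 - 1*2)) = -10153/(73844*(4 - 1*2)**2) = -10153/(73844*(4 - 2)**2) = -10153/(73844*(2**2)) = -10153/73844/4 = -10153/73844*1/4 = -10153/295376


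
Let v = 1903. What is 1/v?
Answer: 1/1903 ≈ 0.00052549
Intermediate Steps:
1/v = 1/1903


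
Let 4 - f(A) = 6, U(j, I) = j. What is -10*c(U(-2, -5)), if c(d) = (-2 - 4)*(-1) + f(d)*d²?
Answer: 20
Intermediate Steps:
f(A) = -2 (f(A) = 4 - 1*6 = 4 - 6 = -2)
c(d) = 6 - 2*d² (c(d) = (-2 - 4)*(-1) - 2*d² = -6*(-1) - 2*d² = 6 - 2*d²)
-10*c(U(-2, -5)) = -10*(6 - 2*(-2)²) = -10*(6 - 2*4) = -10*(6 - 8) = -10*(-2) = 20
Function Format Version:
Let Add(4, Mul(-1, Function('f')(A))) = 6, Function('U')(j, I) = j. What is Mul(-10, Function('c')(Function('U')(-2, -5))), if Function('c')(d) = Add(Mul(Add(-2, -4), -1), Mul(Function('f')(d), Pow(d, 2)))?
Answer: 20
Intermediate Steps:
Function('f')(A) = -2 (Function('f')(A) = Add(4, Mul(-1, 6)) = Add(4, -6) = -2)
Function('c')(d) = Add(6, Mul(-2, Pow(d, 2))) (Function('c')(d) = Add(Mul(Add(-2, -4), -1), Mul(-2, Pow(d, 2))) = Add(Mul(-6, -1), Mul(-2, Pow(d, 2))) = Add(6, Mul(-2, Pow(d, 2))))
Mul(-10, Function('c')(Function('U')(-2, -5))) = Mul(-10, Add(6, Mul(-2, Pow(-2, 2)))) = Mul(-10, Add(6, Mul(-2, 4))) = Mul(-10, Add(6, -8)) = Mul(-10, -2) = 20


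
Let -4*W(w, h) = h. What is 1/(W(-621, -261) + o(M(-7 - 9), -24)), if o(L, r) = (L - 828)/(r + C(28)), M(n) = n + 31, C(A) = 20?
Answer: 2/537 ≈ 0.0037244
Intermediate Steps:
W(w, h) = -h/4
M(n) = 31 + n
o(L, r) = (-828 + L)/(20 + r) (o(L, r) = (L - 828)/(r + 20) = (-828 + L)/(20 + r))
1/(W(-621, -261) + o(M(-7 - 9), -24)) = 1/(-¼*(-261) + (-828 + (31 + (-7 - 9)))/(20 - 24)) = 1/(261/4 + (-828 + (31 - 16))/(-4)) = 1/(261/4 - (-828 + 15)/4) = 1/(261/4 - ¼*(-813)) = 1/(261/4 + 813/4) = 1/(537/2) = 2/537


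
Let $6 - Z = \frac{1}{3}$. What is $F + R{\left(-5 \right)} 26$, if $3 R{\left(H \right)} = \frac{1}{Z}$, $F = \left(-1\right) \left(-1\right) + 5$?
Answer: $\frac{128}{17} \approx 7.5294$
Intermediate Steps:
$Z = \frac{17}{3}$ ($Z = 6 - \frac{1}{3} = \frac{17}{3} \approx 5.6667$)
$F = 6$ ($F = 1 + 5 = 6$)
$R{\left(H \right)} = \frac{1}{17}$ ($R{\left(H \right)} = \frac{1}{3 \cdot \frac{17}{3}} = \frac{1}{3} \cdot \frac{3}{17} = \frac{1}{17}$)
$F + R{\left(-5 \right)} 26 = 6 + \frac{1}{17} \cdot 26 = 6 + \frac{26}{17} = \frac{128}{17}$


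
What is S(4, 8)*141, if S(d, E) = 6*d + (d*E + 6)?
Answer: 8742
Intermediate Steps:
S(d, E) = 6 + 6*d + E*d (S(d, E) = 6*d + (E*d + 6) = 6*d + (6 + E*d) = 6 + 6*d + E*d)
S(4, 8)*141 = (6 + 6*4 + 8*4)*141 = (6 + 24 + 32)*141 = 62*141 = 8742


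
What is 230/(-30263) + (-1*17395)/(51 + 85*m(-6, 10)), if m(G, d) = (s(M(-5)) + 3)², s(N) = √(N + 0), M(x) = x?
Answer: 5*(-23460*√5 + 105302963*I)/(514471*(-23*I + 30*√5)) ≈ -4.6873 + 13.649*I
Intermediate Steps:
s(N) = √N
m(G, d) = (3 + I*√5)² (m(G, d) = (√(-5) + 3)² = (I*√5 + 3)² = (3 + I*√5)²)
230/(-30263) + (-1*17395)/(51 + 85*m(-6, 10)) = 230/(-30263) + (-1*17395)/(51 + 85*(3 + I*√5)²) = 230*(-1/30263) - 17395/(51 + 85*(3 + I*√5)²) = -230/30263 - 17395/(51 + 85*(3 + I*√5)²)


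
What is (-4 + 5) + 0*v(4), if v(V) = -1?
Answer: 1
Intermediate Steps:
(-4 + 5) + 0*v(4) = (-4 + 5) + 0*(-1) = 1 + 0 = 1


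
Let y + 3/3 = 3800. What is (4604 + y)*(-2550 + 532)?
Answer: -16957254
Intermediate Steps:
y = 3799 (y = -1 + 3800 = 3799)
(4604 + y)*(-2550 + 532) = (4604 + 3799)*(-2550 + 532) = 8403*(-2018) = -16957254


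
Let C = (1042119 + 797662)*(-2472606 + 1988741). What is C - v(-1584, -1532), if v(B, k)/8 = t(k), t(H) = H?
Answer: -890205621309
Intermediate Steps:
v(B, k) = 8*k
C = -890205633565 (C = 1839781*(-483865) = -890205633565)
C - v(-1584, -1532) = -890205633565 - 8*(-1532) = -890205633565 - 1*(-12256) = -890205633565 + 12256 = -890205621309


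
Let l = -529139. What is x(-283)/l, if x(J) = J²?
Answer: -80089/529139 ≈ -0.15136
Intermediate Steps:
x(-283)/l = (-283)²/(-529139) = 80089*(-1/529139) = -80089/529139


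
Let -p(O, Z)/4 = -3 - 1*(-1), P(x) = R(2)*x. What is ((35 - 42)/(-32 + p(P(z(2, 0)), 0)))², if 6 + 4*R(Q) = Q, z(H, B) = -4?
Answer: 49/576 ≈ 0.085069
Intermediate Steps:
R(Q) = -3/2 + Q/4
P(x) = -x (P(x) = (-3/2 + (¼)*2)*x = (-3/2 + ½)*x = -x)
p(O, Z) = 8 (p(O, Z) = -4*(-3 - 1*(-1)) = -4*(-3 + 1) = -4*(-2) = 8)
((35 - 42)/(-32 + p(P(z(2, 0)), 0)))² = ((35 - 42)/(-32 + 8))² = (-7/(-24))² = (-7*(-1/24))² = (7/24)² = 49/576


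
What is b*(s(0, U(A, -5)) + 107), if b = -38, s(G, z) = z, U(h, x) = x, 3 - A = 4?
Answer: -3876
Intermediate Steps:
A = -1 (A = 3 - 1*4 = 3 - 4 = -1)
b*(s(0, U(A, -5)) + 107) = -38*(-5 + 107) = -38*102 = -3876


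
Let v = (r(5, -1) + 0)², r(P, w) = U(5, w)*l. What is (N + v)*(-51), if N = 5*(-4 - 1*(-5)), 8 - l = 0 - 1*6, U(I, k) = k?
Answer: -10251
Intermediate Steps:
l = 14 (l = 8 - (0 - 1*6) = 8 - (0 - 6) = 8 - 1*(-6) = 8 + 6 = 14)
r(P, w) = 14*w (r(P, w) = w*14 = 14*w)
v = 196 (v = (14*(-1) + 0)² = (-14 + 0)² = (-14)² = 196)
N = 5 (N = 5*(-4 + 5) = 5*1 = 5)
(N + v)*(-51) = (5 + 196)*(-51) = 201*(-51) = -10251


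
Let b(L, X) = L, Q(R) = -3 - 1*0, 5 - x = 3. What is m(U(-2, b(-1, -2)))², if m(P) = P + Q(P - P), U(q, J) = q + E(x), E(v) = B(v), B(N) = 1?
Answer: 16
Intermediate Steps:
x = 2 (x = 5 - 1*3 = 5 - 3 = 2)
E(v) = 1
Q(R) = -3 (Q(R) = -3 + 0 = -3)
U(q, J) = 1 + q (U(q, J) = q + 1 = 1 + q)
m(P) = -3 + P (m(P) = P - 3 = -3 + P)
m(U(-2, b(-1, -2)))² = (-3 + (1 - 2))² = (-3 - 1)² = (-4)² = 16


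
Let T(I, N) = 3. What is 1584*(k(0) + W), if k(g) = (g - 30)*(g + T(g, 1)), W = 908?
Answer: 1295712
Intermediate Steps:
k(g) = (-30 + g)*(3 + g) (k(g) = (g - 30)*(g + 3) = (-30 + g)*(3 + g))
1584*(k(0) + W) = 1584*((-90 + 0**2 - 27*0) + 908) = 1584*((-90 + 0 + 0) + 908) = 1584*(-90 + 908) = 1584*818 = 1295712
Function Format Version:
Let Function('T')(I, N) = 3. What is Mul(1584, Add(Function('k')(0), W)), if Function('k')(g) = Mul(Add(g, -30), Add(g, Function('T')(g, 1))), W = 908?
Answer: 1295712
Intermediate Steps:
Function('k')(g) = Mul(Add(-30, g), Add(3, g)) (Function('k')(g) = Mul(Add(g, -30), Add(g, 3)) = Mul(Add(-30, g), Add(3, g)))
Mul(1584, Add(Function('k')(0), W)) = Mul(1584, Add(Add(-90, Pow(0, 2), Mul(-27, 0)), 908)) = Mul(1584, Add(Add(-90, 0, 0), 908)) = Mul(1584, Add(-90, 908)) = Mul(1584, 818) = 1295712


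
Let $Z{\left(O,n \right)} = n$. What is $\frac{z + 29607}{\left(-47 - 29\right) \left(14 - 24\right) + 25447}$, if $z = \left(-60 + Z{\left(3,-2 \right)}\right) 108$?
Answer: $\frac{22911}{26207} \approx 0.87423$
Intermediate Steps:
$z = -6696$ ($z = \left(-60 - 2\right) 108 = \left(-62\right) 108 = -6696$)
$\frac{z + 29607}{\left(-47 - 29\right) \left(14 - 24\right) + 25447} = \frac{-6696 + 29607}{\left(-47 - 29\right) \left(14 - 24\right) + 25447} = \frac{22911}{\left(-47 - 29\right) \left(-10\right) + 25447} = \frac{22911}{\left(-76\right) \left(-10\right) + 25447} = \frac{22911}{760 + 25447} = \frac{22911}{26207}$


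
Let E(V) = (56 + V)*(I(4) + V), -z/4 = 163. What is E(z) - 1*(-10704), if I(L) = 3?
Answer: 397508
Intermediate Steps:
z = -652 (z = -4*163 = -652)
E(V) = (3 + V)*(56 + V) (E(V) = (56 + V)*(3 + V) = (3 + V)*(56 + V))
E(z) - 1*(-10704) = (168 + (-652)² + 59*(-652)) - 1*(-10704) = (168 + 425104 - 38468) + 10704 = 386804 + 10704 = 397508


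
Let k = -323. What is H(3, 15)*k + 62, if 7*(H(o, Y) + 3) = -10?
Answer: 10447/7 ≈ 1492.4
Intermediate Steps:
H(o, Y) = -31/7 (H(o, Y) = -3 + (1/7)*(-10) = -3 - 10/7 = -31/7)
H(3, 15)*k + 62 = -31/7*(-323) + 62 = 10013/7 + 62 = 10447/7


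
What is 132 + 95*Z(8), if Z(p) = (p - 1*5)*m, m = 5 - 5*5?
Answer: -5568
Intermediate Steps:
m = -20 (m = 5 - 25 = -20)
Z(p) = 100 - 20*p (Z(p) = (p - 1*5)*(-20) = (p - 5)*(-20) = (-5 + p)*(-20) = 100 - 20*p)
132 + 95*Z(8) = 132 + 95*(100 - 20*8) = 132 + 95*(100 - 160) = 132 + 95*(-60) = 132 - 5700 = -5568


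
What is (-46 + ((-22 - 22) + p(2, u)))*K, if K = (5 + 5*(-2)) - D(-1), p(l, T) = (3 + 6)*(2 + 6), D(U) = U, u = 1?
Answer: 72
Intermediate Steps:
p(l, T) = 72 (p(l, T) = 9*8 = 72)
K = -4 (K = (5 + 5*(-2)) - 1*(-1) = (5 - 10) + 1 = -5 + 1 = -4)
(-46 + ((-22 - 22) + p(2, u)))*K = (-46 + ((-22 - 22) + 72))*(-4) = (-46 + (-44 + 72))*(-4) = (-46 + 28)*(-4) = -18*(-4) = 72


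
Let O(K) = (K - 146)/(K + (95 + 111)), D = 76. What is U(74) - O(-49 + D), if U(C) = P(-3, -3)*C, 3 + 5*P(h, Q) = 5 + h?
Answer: -16647/1165 ≈ -14.289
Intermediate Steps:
P(h, Q) = 2/5 + h/5 (P(h, Q) = -3/5 + (5 + h)/5 = -3/5 + (1 + h/5) = 2/5 + h/5)
U(C) = -C/5 (U(C) = (2/5 + (1/5)*(-3))*C = (2/5 - 3/5)*C = -C/5)
O(K) = (-146 + K)/(206 + K) (O(K) = (-146 + K)/(K + 206) = (-146 + K)/(206 + K))
U(74) - O(-49 + D) = -1/5*74 - (-146 + (-49 + 76))/(206 + (-49 + 76)) = -74/5 - (-146 + 27)/(206 + 27) = -74/5 - (-119)/233 = -74/5 - 1*(-119/233) = -74/5 + 119/233 = -16647/1165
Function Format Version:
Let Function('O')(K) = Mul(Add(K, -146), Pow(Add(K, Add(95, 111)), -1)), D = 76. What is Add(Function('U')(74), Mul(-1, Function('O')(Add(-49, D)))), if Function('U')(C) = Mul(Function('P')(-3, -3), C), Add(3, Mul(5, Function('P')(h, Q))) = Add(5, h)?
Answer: Rational(-16647, 1165) ≈ -14.289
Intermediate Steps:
Function('P')(h, Q) = Add(Rational(2, 5), Mul(Rational(1, 5), h)) (Function('P')(h, Q) = Add(Rational(-3, 5), Mul(Rational(1, 5), Add(5, h))) = Add(Rational(-3, 5), Add(1, Mul(Rational(1, 5), h))) = Add(Rational(2, 5), Mul(Rational(1, 5), h)))
Function('U')(C) = Mul(Rational(-1, 5), C) (Function('U')(C) = Mul(Add(Rational(2, 5), Mul(Rational(1, 5), -3)), C) = Mul(Add(Rational(2, 5), Rational(-3, 5)), C) = Mul(Rational(-1, 5), C))
Function('O')(K) = Mul(Pow(Add(206, K), -1), Add(-146, K)) (Function('O')(K) = Mul(Add(-146, K), Pow(Add(K, 206), -1)) = Mul(Add(-146, K), Pow(Add(206, K), -1)) = Mul(Pow(Add(206, K), -1), Add(-146, K)))
Add(Function('U')(74), Mul(-1, Function('O')(Add(-49, D)))) = Add(Mul(Rational(-1, 5), 74), Mul(-1, Mul(Pow(Add(206, Add(-49, 76)), -1), Add(-146, Add(-49, 76))))) = Add(Rational(-74, 5), Mul(-1, Mul(Pow(Add(206, 27), -1), Add(-146, 27)))) = Add(Rational(-74, 5), Mul(-1, Mul(Pow(233, -1), -119))) = Add(Rational(-74, 5), Mul(-1, Mul(Rational(1, 233), -119))) = Add(Rational(-74, 5), Mul(-1, Rational(-119, 233))) = Add(Rational(-74, 5), Rational(119, 233)) = Rational(-16647, 1165)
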